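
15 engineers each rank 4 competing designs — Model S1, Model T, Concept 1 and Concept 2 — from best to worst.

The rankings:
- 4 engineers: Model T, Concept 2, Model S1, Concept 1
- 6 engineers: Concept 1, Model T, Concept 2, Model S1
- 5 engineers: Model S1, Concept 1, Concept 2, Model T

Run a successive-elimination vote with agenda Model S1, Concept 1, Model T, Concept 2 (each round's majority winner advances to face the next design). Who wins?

Round 1: Model S1 vs Concept 1 — 9–6, Model S1 advances.
Round 2: Model S1 vs Model T — 5–10, Model T advances.
Round 3: Model T vs Concept 2 — 10–5, Model T advances.
Model T survives the agenda.

Model T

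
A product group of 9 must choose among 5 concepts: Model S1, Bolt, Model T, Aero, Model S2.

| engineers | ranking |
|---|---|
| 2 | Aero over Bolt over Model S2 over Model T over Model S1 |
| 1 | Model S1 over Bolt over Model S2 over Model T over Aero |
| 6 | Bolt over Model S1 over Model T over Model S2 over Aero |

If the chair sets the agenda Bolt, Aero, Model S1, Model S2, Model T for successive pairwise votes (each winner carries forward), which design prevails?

Bolt

Round 1: Bolt vs Aero — 7–2, Bolt advances.
Round 2: Bolt vs Model S1 — 8–1, Bolt advances.
Round 3: Bolt vs Model S2 — 9–0, Bolt advances.
Round 4: Bolt vs Model T — 9–0, Bolt advances.
The agenda winner is Bolt.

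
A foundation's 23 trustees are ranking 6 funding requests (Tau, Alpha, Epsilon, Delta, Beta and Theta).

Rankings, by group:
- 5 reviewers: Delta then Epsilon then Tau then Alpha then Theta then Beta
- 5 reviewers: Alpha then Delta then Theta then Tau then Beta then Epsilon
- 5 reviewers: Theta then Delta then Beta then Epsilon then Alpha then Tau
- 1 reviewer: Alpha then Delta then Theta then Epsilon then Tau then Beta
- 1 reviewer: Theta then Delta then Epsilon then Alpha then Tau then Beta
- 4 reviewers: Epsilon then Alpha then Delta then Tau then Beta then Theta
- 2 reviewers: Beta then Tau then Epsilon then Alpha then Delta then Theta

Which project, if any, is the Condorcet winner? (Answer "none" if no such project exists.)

none

Pairwise majorities:
Tau vs Alpha: 7 to 16, Alpha.
Tau vs Epsilon: 7 to 16, Epsilon.
Tau vs Delta: Delta, 21–2.
Tau vs Beta: 16 to 7, Tau.
Tau vs Theta: Tau is ranked higher on 5+4+2 = 11 ballots, Theta on 12. Theta wins 12–11.
Alpha vs Epsilon: 5+1 = 6 for Alpha, 17 for Epsilon — Epsilon by 17–6.
Alpha vs Delta: Alpha preferred on 5+1+4+2 = 12 ballots; Alpha wins 12–11.
Alpha vs Beta: Alpha, 16–7.
Alpha vs Theta: Alpha, 17–6.
Epsilon vs Delta: Epsilon preferred on 4+2 = 6 ballots; Delta wins 17–6.
Epsilon vs Beta: 5+1+1+4 = 11 for Epsilon, 12 for Beta — Beta by 12–11.
Epsilon vs Theta: Theta, 12–11.
Delta vs Beta: Delta wins 21–2.
Delta vs Theta: 17 to 6, Delta.
Beta vs Theta: 4+2 = 6 for Beta, 17 for Theta — Theta by 17–6.
Each project drops at least one matchup (Tau loses to Alpha; Alpha loses to Epsilon; Epsilon loses to Delta; Delta loses to Alpha; Beta loses to Tau; Theta loses to Alpha); the cycle Tau > Beta > Epsilon > Tau rules out a Condorcet winner.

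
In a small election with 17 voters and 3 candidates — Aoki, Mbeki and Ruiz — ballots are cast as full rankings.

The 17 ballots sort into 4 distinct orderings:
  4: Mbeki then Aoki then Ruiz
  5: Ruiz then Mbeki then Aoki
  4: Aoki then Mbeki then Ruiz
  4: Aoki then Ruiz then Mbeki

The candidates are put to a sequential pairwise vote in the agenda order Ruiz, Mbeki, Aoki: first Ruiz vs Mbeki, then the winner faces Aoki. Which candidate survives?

Round 1: Ruiz vs Mbeki — 9–8, Ruiz advances.
Round 2: Ruiz vs Aoki — 5–12, Aoki advances.
Aoki survives the agenda.

Aoki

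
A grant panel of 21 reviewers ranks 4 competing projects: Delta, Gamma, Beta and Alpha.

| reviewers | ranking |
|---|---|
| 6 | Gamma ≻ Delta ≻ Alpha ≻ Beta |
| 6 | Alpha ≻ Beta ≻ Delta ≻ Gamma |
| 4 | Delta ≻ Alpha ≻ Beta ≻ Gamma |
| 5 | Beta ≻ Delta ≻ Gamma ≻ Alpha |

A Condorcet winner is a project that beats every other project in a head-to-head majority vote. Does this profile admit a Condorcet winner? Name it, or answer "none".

Head-to-head results (21 reviewers):
Delta vs Gamma: 15 to 6, Delta.
Delta vs Beta: Beta wins 11–10.
Delta vs Alpha: Delta wins 15–6.
Gamma vs Beta: Gamma is ranked higher on 6 ballots, Beta on 15. Beta wins 15–6.
Gamma vs Alpha: Gamma preferred on 6+5 = 11 ballots; Gamma wins 11–10.
Beta vs Alpha: 5 for Beta, 16 for Alpha — Alpha by 16–5.
No project is unbeaten: Delta loses to Beta; Gamma loses to Delta; Beta loses to Alpha; Alpha loses to Delta. In particular Delta > Alpha > Beta > Delta is a majority cycle — no Condorcet winner exists.

none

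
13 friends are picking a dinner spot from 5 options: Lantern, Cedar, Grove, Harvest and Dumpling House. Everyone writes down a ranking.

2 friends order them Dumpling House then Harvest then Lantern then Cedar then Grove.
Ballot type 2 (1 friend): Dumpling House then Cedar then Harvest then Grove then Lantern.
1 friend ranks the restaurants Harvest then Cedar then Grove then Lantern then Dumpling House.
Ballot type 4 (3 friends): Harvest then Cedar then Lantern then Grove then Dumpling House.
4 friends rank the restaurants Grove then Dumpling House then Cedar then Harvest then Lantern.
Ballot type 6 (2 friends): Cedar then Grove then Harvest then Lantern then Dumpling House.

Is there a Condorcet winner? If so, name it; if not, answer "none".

none

Check each pair by majority over 13 ballots:
Lantern vs Cedar: Cedar, 11–2.
Lantern–Grove: Grove 8–5.
Lantern vs Harvest: Harvest, 13–0.
Lantern vs Dumpling House: Dumpling House wins 7–6.
Cedar vs Grove: Cedar, 9–4.
Cedar vs Harvest: Cedar, 7–6.
Cedar vs Dumpling House: Dumpling House, 7–6.
Grove vs Harvest: Harvest, 7–6.
Grove vs Dumpling House: Grove, 10–3.
Harvest vs Dumpling House: Dumpling House, 7–6.
Every restaurant loses at least once (Lantern loses to Cedar; Cedar loses to Dumpling House; Grove loses to Cedar; Harvest loses to Cedar; Dumpling House loses to Grove). The majority relation contains the cycle Cedar beats Grove beats Dumpling House beats Cedar, so there is no Condorcet winner.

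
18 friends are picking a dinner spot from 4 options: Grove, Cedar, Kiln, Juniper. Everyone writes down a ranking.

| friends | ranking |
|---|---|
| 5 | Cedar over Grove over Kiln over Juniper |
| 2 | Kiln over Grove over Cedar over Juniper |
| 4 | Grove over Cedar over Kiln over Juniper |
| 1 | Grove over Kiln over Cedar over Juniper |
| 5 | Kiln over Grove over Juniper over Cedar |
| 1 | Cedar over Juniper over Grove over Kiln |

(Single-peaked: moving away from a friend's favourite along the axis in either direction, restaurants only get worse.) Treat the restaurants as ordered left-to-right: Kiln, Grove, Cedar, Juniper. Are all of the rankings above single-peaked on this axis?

Axis positions: Kiln=1, Grove=2, Cedar=3, Juniper=4.
Bloc 1 (peak Cedar at position 3): ranking walks positions 3-2-1-4, expanding outward from the peak — single-peaked.
Bloc 2 (peak Kiln at position 1): ranking walks positions 1-2-3-4, expanding outward from the peak — single-peaked.
Bloc 3 (peak Grove at position 2): ranking walks positions 2-3-1-4, expanding outward from the peak — single-peaked.
Bloc 4 (peak Grove at position 2): ranking walks positions 2-1-3-4, expanding outward from the peak — single-peaked.
Bloc 5: ranking walks positions 1-2-4-3; Juniper is ranked above Cedar even though Cedar lies between Juniper and the peak Kiln on the axis — preferences dip and rise again. Not single-peaked.
Bloc 6 (peak Cedar at position 3): ranking walks positions 3-4-2-1, expanding outward from the peak — single-peaked.
Bloc 5 violates single-peakedness, so the profile is not single-peaked on this axis.

no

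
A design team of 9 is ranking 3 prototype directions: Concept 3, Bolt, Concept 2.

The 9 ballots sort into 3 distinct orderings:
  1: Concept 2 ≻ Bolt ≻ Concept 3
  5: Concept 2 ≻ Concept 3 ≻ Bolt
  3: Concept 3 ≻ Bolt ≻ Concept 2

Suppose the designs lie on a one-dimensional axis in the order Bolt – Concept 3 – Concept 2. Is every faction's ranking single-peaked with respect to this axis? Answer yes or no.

Axis positions: Bolt=1, Concept 3=2, Concept 2=3.
Faction 1: ranking walks positions 3-1-2; Bolt is ranked above Concept 3 even though Concept 3 lies between Bolt and the peak Concept 2 on the axis — preferences dip and rise again. Not single-peaked.
Faction 2 (peak Concept 2 at position 3): ranking walks positions 3-2-1, expanding outward from the peak — single-peaked.
Faction 3 (peak Concept 3 at position 2): ranking walks positions 2-1-3, expanding outward from the peak — single-peaked.
Faction 1 violates single-peakedness, so the profile is not single-peaked on this axis.

no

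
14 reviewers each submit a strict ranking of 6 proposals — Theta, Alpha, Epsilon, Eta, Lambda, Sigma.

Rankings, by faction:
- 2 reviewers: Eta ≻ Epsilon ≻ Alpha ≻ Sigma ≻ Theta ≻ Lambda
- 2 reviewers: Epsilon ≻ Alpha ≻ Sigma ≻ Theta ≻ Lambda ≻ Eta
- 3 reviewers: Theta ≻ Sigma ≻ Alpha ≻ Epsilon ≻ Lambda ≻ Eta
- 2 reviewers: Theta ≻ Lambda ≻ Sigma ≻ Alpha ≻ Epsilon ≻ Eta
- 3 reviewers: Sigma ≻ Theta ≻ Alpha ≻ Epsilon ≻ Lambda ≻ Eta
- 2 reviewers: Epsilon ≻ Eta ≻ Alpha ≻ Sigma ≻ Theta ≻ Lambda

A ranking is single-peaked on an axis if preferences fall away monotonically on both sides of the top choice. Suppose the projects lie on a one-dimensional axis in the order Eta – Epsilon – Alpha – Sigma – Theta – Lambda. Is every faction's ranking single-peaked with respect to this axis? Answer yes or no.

Axis positions: Eta=1, Epsilon=2, Alpha=3, Sigma=4, Theta=5, Lambda=6.
Faction 1 (peak Eta at position 1): ranking walks positions 1-2-3-4-5-6, expanding outward from the peak — single-peaked.
Faction 2 (peak Epsilon at position 2): ranking walks positions 2-3-4-5-6-1, expanding outward from the peak — single-peaked.
Faction 3 (peak Theta at position 5): ranking walks positions 5-4-3-2-6-1, expanding outward from the peak — single-peaked.
Faction 4 (peak Theta at position 5): ranking walks positions 5-6-4-3-2-1, expanding outward from the peak — single-peaked.
Faction 5 (peak Sigma at position 4): ranking walks positions 4-5-3-2-6-1, expanding outward from the peak — single-peaked.
Faction 6 (peak Epsilon at position 2): ranking walks positions 2-1-3-4-5-6, expanding outward from the peak — single-peaked.
Every ranking is single-peaked on this axis.

yes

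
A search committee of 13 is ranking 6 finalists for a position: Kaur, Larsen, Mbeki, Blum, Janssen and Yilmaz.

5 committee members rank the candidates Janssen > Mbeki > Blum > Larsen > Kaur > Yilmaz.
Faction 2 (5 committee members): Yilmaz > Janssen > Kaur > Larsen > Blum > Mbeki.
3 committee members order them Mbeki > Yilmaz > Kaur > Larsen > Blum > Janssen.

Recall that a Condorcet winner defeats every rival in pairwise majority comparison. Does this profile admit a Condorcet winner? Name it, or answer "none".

Check each pair by majority over 13 ballots:
Kaur–Larsen: Kaur 8–5.
Kaur vs Mbeki: Mbeki wins 8–5.
Kaur–Blum: Kaur 8–5.
Kaur vs Janssen: Janssen, 10–3.
Kaur–Yilmaz: Yilmaz 8–5.
Larsen–Mbeki: Mbeki 8–5.
Larsen–Blum: Larsen 8–5.
Larsen vs Janssen: Janssen wins 10–3.
Larsen vs Yilmaz: Yilmaz, 8–5.
Mbeki vs Blum: Mbeki wins 8–5.
Mbeki vs Janssen: Janssen wins 10–3.
Mbeki–Yilmaz: Mbeki 8–5.
Blum vs Janssen: Janssen wins 10–3.
Blum vs Yilmaz: Yilmaz, 8–5.
Janssen vs Yilmaz: Yilmaz, 8–5.
Every candidate loses at least once (Kaur loses to Mbeki; Larsen loses to Kaur; Mbeki loses to Janssen; Blum loses to Kaur; Janssen loses to Yilmaz; Yilmaz loses to Mbeki). The majority relation contains the cycle Mbeki beats Yilmaz beats Janssen beats Mbeki, so there is no Condorcet winner.

none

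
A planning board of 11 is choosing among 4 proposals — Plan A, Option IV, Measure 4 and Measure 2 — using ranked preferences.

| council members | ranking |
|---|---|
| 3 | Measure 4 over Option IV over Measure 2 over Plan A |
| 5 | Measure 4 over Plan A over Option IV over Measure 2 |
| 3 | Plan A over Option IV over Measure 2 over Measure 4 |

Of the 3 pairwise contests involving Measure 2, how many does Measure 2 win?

Measure 2 against each rival (11 council members):
Measure 2 vs Plan A: Plan A wins 8–3.
Measure 2–Option IV: Option IV 11–0.
Measure 2 vs Measure 4: Measure 4 wins 8–3.
Measure 2 beats no one; loses to Plan A, Option IV, Measure 4 — 0 pairwise wins.

0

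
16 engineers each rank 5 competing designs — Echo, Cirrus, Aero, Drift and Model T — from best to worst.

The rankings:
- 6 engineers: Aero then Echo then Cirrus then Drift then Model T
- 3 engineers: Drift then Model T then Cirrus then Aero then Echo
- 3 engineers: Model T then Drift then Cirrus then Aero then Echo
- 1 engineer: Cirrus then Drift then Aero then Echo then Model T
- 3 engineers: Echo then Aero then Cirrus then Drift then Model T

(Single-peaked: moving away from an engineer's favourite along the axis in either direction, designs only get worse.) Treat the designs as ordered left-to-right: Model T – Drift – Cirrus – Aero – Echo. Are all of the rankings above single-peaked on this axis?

yes

Axis positions: Model T=1, Drift=2, Cirrus=3, Aero=4, Echo=5.
Group 1 (peak Aero at position 4): ranking walks positions 4-5-3-2-1, expanding outward from the peak — single-peaked.
Group 2 (peak Drift at position 2): ranking walks positions 2-1-3-4-5, expanding outward from the peak — single-peaked.
Group 3 (peak Model T at position 1): ranking walks positions 1-2-3-4-5, expanding outward from the peak — single-peaked.
Group 4 (peak Cirrus at position 3): ranking walks positions 3-2-4-5-1, expanding outward from the peak — single-peaked.
Group 5 (peak Echo at position 5): ranking walks positions 5-4-3-2-1, expanding outward from the peak — single-peaked.
Every ranking is single-peaked on this axis.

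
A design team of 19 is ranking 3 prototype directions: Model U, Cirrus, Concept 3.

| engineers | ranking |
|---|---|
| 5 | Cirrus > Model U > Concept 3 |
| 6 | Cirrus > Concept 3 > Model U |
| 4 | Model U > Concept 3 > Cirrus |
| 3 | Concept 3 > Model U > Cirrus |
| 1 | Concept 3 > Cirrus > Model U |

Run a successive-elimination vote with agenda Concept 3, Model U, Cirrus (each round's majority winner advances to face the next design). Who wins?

Round 1: Concept 3 vs Model U — 10–9, Concept 3 advances.
Round 2: Concept 3 vs Cirrus — 8–11, Cirrus advances.
The agenda winner is Cirrus.

Cirrus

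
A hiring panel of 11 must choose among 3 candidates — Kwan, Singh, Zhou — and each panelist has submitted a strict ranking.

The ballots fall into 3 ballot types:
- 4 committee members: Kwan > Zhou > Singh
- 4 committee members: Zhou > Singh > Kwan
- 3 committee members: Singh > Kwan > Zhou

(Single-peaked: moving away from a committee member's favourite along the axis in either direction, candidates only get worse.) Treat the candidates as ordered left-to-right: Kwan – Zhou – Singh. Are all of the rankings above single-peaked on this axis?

Axis positions: Kwan=1, Zhou=2, Singh=3.
Ballot type 1 (peak Kwan at position 1): ranking walks positions 1-2-3, expanding outward from the peak — single-peaked.
Ballot type 2 (peak Zhou at position 2): ranking walks positions 2-3-1, expanding outward from the peak — single-peaked.
Ballot type 3: ranking walks positions 3-1-2; Kwan is ranked above Zhou even though Zhou lies between Kwan and the peak Singh on the axis — preferences dip and rise again. Not single-peaked.
Ballot type 3 violates single-peakedness, so the profile is not single-peaked on this axis.

no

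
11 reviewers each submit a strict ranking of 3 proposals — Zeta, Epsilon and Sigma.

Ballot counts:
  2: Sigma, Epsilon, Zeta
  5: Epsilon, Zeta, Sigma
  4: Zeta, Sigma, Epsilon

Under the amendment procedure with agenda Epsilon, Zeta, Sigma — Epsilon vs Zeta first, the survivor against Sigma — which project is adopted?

Sigma

Round 1: Epsilon vs Zeta — 7–4, Epsilon advances.
Round 2: Epsilon vs Sigma — 5–6, Sigma advances.
The agenda winner is Sigma.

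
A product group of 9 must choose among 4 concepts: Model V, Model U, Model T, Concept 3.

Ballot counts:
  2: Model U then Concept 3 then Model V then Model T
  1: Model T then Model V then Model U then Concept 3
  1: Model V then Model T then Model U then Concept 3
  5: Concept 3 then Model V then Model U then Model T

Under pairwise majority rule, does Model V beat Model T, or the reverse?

Model V

Ballots ranking Model V above Model T: 2 + 1 + 5 = 8.
Ballots ranking Model T above Model V: 9 − 8 = 1.
Model V wins the head-to-head 8–1.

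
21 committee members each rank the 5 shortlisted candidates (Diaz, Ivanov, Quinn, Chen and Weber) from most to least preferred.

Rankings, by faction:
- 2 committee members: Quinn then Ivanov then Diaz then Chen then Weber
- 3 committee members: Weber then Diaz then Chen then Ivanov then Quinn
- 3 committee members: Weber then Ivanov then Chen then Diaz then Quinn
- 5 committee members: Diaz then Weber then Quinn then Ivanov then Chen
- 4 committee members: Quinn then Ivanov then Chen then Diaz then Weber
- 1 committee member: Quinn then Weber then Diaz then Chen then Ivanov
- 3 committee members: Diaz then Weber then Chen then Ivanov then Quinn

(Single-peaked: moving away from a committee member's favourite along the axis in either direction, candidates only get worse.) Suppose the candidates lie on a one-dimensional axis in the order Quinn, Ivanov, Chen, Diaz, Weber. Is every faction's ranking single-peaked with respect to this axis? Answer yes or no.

Axis positions: Quinn=1, Ivanov=2, Chen=3, Diaz=4, Weber=5.
Faction 1: ranking walks positions 1-2-4-3-5; Diaz is ranked above Chen even though Chen lies between Diaz and the peak Quinn on the axis — preferences dip and rise again. Not single-peaked.
Faction 2 (peak Weber at position 5): ranking walks positions 5-4-3-2-1, expanding outward from the peak — single-peaked.
Faction 3: ranking walks positions 5-2-3-4-1; Ivanov is ranked above Diaz even though Diaz lies between Ivanov and the peak Weber on the axis — preferences dip and rise again. Not single-peaked.
Faction 4: ranking walks positions 4-5-1-2-3; Quinn is ranked above Chen even though Chen lies between Quinn and the peak Diaz on the axis — preferences dip and rise again. Not single-peaked.
Faction 5 (peak Quinn at position 1): ranking walks positions 1-2-3-4-5, expanding outward from the peak — single-peaked.
Faction 6: ranking walks positions 1-5-4-3-2; Weber is ranked above Ivanov even though Ivanov lies between Weber and the peak Quinn on the axis — preferences dip and rise again. Not single-peaked.
Faction 7 (peak Diaz at position 4): ranking walks positions 4-5-3-2-1, expanding outward from the peak — single-peaked.
Faction 1 violates single-peakedness, so the profile is not single-peaked on this axis.

no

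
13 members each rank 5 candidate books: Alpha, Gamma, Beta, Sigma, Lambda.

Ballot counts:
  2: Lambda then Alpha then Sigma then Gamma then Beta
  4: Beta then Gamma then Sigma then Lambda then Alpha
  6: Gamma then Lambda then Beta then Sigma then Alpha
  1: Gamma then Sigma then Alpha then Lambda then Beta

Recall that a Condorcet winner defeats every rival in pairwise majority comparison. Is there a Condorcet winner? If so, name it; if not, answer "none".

Check each pair by majority over 13 ballots:
Alpha vs Gamma: Alpha is ranked higher on 2 ballots, Gamma on 11. Gamma wins 11–2.
Alpha vs Beta: Alpha preferred on 2+1 = 3 ballots; Beta wins 10–3.
Alpha vs Sigma: 2 to 11, Sigma.
Alpha vs Lambda: Alpha is ranked higher on 1 ballot, Lambda on 12. Lambda wins 12–1.
Gamma vs Beta: Gamma is ranked higher on 2+6+1 = 9 ballots, Beta on 4. Gamma wins 9–4.
Gamma vs Sigma: Gamma preferred on 4+6+1 = 11 ballots; Gamma wins 11–2.
Gamma vs Lambda: 11 to 2, Gamma.
Beta vs Sigma: 4+6 = 10 for Beta, 3 for Sigma — Beta by 10–3.
Beta vs Lambda: Beta preferred on 4 ballots; Lambda wins 9–4.
Sigma vs Lambda: Sigma preferred on 4+1 = 5 ballots; Lambda wins 8–5.
Gamma wins every pairwise contest, so Gamma is the Condorcet winner.

Gamma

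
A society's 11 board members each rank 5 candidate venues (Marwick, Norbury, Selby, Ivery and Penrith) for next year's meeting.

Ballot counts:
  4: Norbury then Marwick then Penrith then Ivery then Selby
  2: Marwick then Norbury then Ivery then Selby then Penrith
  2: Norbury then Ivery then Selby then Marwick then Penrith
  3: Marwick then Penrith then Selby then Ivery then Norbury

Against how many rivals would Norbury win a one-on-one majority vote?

Norbury against each rival (11 organisers):
Norbury vs Marwick: Norbury is ranked higher on 4+2 = 6 ballots, Marwick on 5. Norbury wins 6–5.
Norbury vs Selby: 8 to 3, Norbury.
Norbury vs Ivery: 4+2+2 = 8 for Norbury, 3 for Ivery — Norbury by 8–3.
Norbury vs Penrith: Norbury is ranked higher on 4+2+2 = 8 ballots, Penrith on 3. Norbury wins 8–3.
Norbury beats Marwick, Selby, Ivery, Penrith — 4 pairwise wins.

4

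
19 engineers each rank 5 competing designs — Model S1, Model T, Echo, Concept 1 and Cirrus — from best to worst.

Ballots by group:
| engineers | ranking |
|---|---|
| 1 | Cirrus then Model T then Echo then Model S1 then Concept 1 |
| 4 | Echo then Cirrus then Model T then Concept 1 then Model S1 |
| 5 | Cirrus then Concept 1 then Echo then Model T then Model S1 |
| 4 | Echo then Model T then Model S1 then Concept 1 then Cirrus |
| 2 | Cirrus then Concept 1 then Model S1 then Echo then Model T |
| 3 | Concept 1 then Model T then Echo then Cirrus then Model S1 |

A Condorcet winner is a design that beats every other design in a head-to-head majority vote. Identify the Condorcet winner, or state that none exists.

none

Pairwise majorities:
Model S1 vs Model T: Model S1 is ranked higher on 2 ballots, Model T on 17. Model T wins 17–2.
Model S1 vs Echo: Model S1 is ranked higher on 2 ballots, Echo on 17. Echo wins 17–2.
Model S1 vs Concept 1: Model S1 is ranked higher on 1+4 = 5 ballots, Concept 1 on 14. Concept 1 wins 14–5.
Model S1 vs Cirrus: Model S1 preferred on 4 ballots; Cirrus wins 15–4.
Model T vs Echo: 4 to 15, Echo.
Model T vs Concept 1: 9 to 10, Concept 1.
Model T vs Cirrus: 7 to 12, Cirrus.
Echo vs Concept 1: Echo preferred on 1+4+4 = 9 ballots; Concept 1 wins 10–9.
Echo vs Cirrus: Echo preferred on 4+4+3 = 11 ballots; Echo wins 11–8.
Concept 1 vs Cirrus: 7 to 12, Cirrus.
Every design loses at least once (Model S1 loses to Model T; Model T loses to Echo; Echo loses to Concept 1; Concept 1 loses to Cirrus; Cirrus loses to Echo). The majority relation contains the cycle Echo > Cirrus > Concept 1 > Echo, so there is no Condorcet winner.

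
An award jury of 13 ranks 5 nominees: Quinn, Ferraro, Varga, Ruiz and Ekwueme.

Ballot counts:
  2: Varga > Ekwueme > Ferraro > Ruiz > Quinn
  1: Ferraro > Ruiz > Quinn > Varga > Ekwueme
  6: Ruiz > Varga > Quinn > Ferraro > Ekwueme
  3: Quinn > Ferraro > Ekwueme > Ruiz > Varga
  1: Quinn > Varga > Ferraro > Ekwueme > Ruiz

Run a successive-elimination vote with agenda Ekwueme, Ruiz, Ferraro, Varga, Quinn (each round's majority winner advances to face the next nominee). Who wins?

Varga

Round 1: Ekwueme vs Ruiz — 6–7, Ruiz advances.
Round 2: Ruiz vs Ferraro — 6–7, Ferraro advances.
Round 3: Ferraro vs Varga — 4–9, Varga advances.
Round 4: Varga vs Quinn — 8–5, Varga advances.
Varga survives the agenda.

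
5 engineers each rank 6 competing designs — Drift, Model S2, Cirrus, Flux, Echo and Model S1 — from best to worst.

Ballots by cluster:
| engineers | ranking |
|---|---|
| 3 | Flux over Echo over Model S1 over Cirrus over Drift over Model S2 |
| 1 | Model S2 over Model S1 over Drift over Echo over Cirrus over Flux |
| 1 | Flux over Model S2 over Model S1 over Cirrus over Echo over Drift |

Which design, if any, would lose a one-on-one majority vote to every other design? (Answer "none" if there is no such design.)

Pairwise majorities:
Drift vs Model S2: 3 for Drift, 2 for Model S2 — Drift by 3–2.
Drift vs Cirrus: Drift preferred on 1 ballot; Cirrus wins 4–1.
Drift vs Flux: 1 for Drift, 4 for Flux — Flux by 4–1.
Drift vs Echo: Drift preferred on 1 ballot; Echo wins 4–1.
Drift vs Model S1: Drift preferred on 0 ballots; Model S1 wins 5–0.
Model S2–Cirrus: Cirrus 3–2.
Model S2 vs Flux: 1 for Model S2, 4 for Flux — Flux by 4–1.
Model S2 vs Echo: Echo, 3–2.
Model S2–Model S1: Model S1 3–2.
Cirrus vs Flux: Flux wins 4–1.
Cirrus vs Echo: Cirrus preferred on 1 ballot; Echo wins 4–1.
Cirrus vs Model S1: Model S1 wins 5–0.
Flux vs Echo: 3+1 = 4 for Flux, 1 for Echo — Flux by 4–1.
Flux vs Model S1: Flux preferred on 3+1 = 4 ballots; Flux wins 4–1.
Echo vs Model S1: 3 to 2, Echo.
Model S2 is beaten in every head-to-head and is the Condorcet loser.

Model S2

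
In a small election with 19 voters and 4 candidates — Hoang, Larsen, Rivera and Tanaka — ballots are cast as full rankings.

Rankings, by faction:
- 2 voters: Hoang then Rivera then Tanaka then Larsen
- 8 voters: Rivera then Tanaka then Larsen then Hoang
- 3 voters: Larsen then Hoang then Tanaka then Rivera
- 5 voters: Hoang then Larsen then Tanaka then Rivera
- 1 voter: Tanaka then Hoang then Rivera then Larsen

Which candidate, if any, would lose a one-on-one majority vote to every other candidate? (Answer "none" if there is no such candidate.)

none

Head-to-head results (19 voters):
Hoang vs Larsen: Larsen wins 11–8.
Hoang–Rivera: Hoang 11–8.
Hoang vs Tanaka: Hoang wins 10–9.
Larsen vs Rivera: Rivera wins 11–8.
Larsen vs Tanaka: Larsen preferred on 3+5 = 8 ballots; Tanaka wins 11–8.
Rivera vs Tanaka: Rivera is ranked higher on 2+8 = 10 ballots, Tanaka on 9. Rivera wins 10–9.
No candidate is winless: Hoang beats Rivera; Larsen beats Hoang; Rivera beats Larsen; Tanaka beats Larsen. There is no Condorcet loser.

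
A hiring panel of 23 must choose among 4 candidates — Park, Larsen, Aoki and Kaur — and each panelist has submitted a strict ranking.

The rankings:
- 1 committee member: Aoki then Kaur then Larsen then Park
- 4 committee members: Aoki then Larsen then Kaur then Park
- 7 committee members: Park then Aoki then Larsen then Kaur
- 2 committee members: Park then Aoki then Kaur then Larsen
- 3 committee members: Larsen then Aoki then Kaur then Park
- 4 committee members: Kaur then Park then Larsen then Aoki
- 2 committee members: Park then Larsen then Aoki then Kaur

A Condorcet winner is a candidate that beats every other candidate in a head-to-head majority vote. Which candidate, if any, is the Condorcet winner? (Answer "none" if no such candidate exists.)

Head-to-head results (23 committee members):
Park–Larsen: Park 15–8.
Park–Aoki: Park 15–8.
Park vs Kaur: Kaur wins 12–11.
Larsen vs Aoki: Aoki wins 14–9.
Larsen–Kaur: Larsen 16–7.
Aoki vs Kaur: Aoki, 19–4.
Each candidate drops at least one matchup (Park loses to Kaur; Larsen loses to Park; Aoki loses to Park; Kaur loses to Larsen); the cycle Park beats Larsen beats Kaur beats Park rules out a Condorcet winner.

none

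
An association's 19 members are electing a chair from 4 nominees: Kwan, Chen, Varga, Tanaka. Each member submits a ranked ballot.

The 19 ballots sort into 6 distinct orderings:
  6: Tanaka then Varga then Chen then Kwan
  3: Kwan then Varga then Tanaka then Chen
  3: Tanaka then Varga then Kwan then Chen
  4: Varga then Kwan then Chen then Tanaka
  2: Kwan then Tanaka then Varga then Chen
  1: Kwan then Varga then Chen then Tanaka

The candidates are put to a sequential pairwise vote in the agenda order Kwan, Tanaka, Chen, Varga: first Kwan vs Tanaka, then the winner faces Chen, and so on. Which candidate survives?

Varga

Round 1: Kwan vs Tanaka — 10–9, Kwan advances.
Round 2: Kwan vs Chen — 13–6, Kwan advances.
Round 3: Kwan vs Varga — 6–13, Varga advances.
The agenda winner is Varga.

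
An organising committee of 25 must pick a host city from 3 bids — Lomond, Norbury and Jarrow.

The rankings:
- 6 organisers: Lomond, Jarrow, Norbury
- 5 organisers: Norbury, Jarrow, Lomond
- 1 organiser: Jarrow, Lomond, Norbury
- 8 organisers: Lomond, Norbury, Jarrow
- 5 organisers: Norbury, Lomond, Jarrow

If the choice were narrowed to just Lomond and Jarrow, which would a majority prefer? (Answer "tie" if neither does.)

Lomond

Ballots ranking Lomond above Jarrow: 6 + 8 + 5 = 19.
Ballots ranking Jarrow above Lomond: 25 − 19 = 6.
Lomond wins the head-to-head 19–6.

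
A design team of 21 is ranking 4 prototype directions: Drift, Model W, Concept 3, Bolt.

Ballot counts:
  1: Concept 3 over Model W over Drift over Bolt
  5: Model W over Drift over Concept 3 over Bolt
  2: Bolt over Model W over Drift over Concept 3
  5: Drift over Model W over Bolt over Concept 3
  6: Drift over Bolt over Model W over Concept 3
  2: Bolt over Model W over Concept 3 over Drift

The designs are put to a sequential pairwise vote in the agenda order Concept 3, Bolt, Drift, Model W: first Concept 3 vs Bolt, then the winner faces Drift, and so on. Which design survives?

Drift

Round 1: Concept 3 vs Bolt — 6–15, Bolt advances.
Round 2: Bolt vs Drift — 4–17, Drift advances.
Round 3: Drift vs Model W — 11–10, Drift advances.
The agenda winner is Drift.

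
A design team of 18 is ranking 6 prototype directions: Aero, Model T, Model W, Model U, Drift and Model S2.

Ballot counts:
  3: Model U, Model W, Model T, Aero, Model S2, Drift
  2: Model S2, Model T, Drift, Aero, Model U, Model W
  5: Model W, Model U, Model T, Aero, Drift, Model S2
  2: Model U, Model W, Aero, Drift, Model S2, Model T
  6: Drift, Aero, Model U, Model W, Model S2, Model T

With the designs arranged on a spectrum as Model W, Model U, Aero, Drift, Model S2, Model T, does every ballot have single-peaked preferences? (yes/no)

Axis positions: Model W=1, Model U=2, Aero=3, Drift=4, Model S2=5, Model T=6.
Cluster 1: ranking walks positions 2-1-6-3-5-4; Model T is ranked above Aero even though Aero lies between Model T and the peak Model U on the axis — preferences dip and rise again. Not single-peaked.
Cluster 2 (peak Model S2 at position 5): ranking walks positions 5-6-4-3-2-1, expanding outward from the peak — single-peaked.
Cluster 3: ranking walks positions 1-2-6-3-4-5; Model T is ranked above Aero even though Aero lies between Model T and the peak Model W on the axis — preferences dip and rise again. Not single-peaked.
Cluster 4 (peak Model U at position 2): ranking walks positions 2-1-3-4-5-6, expanding outward from the peak — single-peaked.
Cluster 5 (peak Drift at position 4): ranking walks positions 4-3-2-1-5-6, expanding outward from the peak — single-peaked.
Cluster 1 violates single-peakedness, so the profile is not single-peaked on this axis.

no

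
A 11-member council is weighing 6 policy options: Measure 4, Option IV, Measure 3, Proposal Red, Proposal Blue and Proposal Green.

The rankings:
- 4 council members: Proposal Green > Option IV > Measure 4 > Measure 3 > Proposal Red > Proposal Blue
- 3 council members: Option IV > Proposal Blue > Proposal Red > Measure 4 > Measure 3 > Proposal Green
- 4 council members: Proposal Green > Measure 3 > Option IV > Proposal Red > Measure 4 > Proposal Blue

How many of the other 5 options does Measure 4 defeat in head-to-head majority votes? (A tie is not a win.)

Measure 4 against each rival (11 council members):
Measure 4–Option IV: Option IV 11–0.
Measure 4 vs Measure 3: 7 to 4, Measure 4.
Measure 4 vs Proposal Red: 4 to 7, Proposal Red.
Measure 4 vs Proposal Blue: Measure 4, 8–3.
Measure 4 vs Proposal Green: Proposal Green wins 8–3.
Measure 4 beats Measure 3, Proposal Blue; loses to Option IV, Proposal Red, Proposal Green — 2 pairwise wins.

2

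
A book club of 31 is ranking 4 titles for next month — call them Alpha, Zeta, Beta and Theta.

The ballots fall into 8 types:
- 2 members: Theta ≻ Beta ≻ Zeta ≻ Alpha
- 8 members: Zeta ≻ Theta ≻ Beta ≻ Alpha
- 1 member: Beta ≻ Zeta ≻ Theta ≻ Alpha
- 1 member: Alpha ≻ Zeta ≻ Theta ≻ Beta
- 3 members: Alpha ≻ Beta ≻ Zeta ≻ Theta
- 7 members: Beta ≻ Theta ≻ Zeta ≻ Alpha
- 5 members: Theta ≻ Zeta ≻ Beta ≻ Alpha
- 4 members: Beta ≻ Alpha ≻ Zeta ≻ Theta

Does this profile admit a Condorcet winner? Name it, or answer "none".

none

Pairwise majorities:
Alpha–Zeta: Zeta 23–8.
Alpha vs Beta: Beta, 27–4.
Alpha vs Theta: Theta, 23–8.
Zeta–Beta: Beta 17–14.
Zeta vs Theta: Zeta wins 17–14.
Beta vs Theta: Theta wins 16–15.
Every book loses at least once (Alpha loses to Zeta; Zeta loses to Beta; Beta loses to Theta; Theta loses to Zeta). The majority relation contains the cycle Zeta > Theta > Beta > Zeta, so there is no Condorcet winner.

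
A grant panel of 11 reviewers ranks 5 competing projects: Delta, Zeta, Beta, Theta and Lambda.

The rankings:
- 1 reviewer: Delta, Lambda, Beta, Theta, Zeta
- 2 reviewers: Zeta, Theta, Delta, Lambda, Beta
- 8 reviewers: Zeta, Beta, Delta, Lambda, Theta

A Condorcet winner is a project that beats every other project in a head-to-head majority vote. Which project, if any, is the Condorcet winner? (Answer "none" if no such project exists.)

Head-to-head results (11 reviewers):
Delta vs Zeta: 1 to 10, Zeta.
Delta vs Beta: Delta is ranked higher on 1+2 = 3 ballots, Beta on 8. Beta wins 8–3.
Delta vs Theta: 1+8 = 9 for Delta, 2 for Theta — Delta by 9–2.
Delta vs Lambda: Delta preferred on 1+2+8 = 11 ballots; Delta wins 11–0.
Zeta vs Beta: 10 to 1, Zeta.
Zeta vs Theta: 2+8 = 10 for Zeta, 1 for Theta — Zeta by 10–1.
Zeta vs Lambda: Zeta is ranked higher on 2+8 = 10 ballots, Lambda on 1. Zeta wins 10–1.
Beta vs Theta: Beta is ranked higher on 1+8 = 9 ballots, Theta on 2. Beta wins 9–2.
Beta vs Lambda: 8 for Beta, 3 for Lambda — Beta by 8–3.
Theta vs Lambda: 2 for Theta, 9 for Lambda — Lambda by 9–2.
Only Zeta has no losses; Zeta is the Condorcet winner.

Zeta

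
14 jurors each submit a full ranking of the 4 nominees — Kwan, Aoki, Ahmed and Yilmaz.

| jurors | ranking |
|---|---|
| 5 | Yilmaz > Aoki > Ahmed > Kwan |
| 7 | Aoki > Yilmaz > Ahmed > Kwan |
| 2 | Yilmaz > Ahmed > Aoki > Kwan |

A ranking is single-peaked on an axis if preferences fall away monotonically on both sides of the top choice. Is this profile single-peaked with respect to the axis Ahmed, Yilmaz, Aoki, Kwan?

yes

Axis positions: Ahmed=1, Yilmaz=2, Aoki=3, Kwan=4.
Cluster 1 (peak Yilmaz at position 2): ranking walks positions 2-3-1-4, expanding outward from the peak — single-peaked.
Cluster 2 (peak Aoki at position 3): ranking walks positions 3-2-1-4, expanding outward from the peak — single-peaked.
Cluster 3 (peak Yilmaz at position 2): ranking walks positions 2-1-3-4, expanding outward from the peak — single-peaked.
Every ranking is single-peaked on this axis.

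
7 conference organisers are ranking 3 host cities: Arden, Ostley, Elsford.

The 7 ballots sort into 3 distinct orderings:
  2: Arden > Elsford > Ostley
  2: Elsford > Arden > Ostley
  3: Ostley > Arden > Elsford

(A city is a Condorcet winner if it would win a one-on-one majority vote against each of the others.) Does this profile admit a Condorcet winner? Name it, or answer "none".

Arden

Pairwise majorities:
Arden vs Ostley: Arden preferred on 2+2 = 4 ballots; Arden wins 4–3.
Arden vs Elsford: Arden wins 5–2.
Ostley vs Elsford: Elsford, 4–3.
Arden defeats every rival head-to-head and is the Condorcet winner.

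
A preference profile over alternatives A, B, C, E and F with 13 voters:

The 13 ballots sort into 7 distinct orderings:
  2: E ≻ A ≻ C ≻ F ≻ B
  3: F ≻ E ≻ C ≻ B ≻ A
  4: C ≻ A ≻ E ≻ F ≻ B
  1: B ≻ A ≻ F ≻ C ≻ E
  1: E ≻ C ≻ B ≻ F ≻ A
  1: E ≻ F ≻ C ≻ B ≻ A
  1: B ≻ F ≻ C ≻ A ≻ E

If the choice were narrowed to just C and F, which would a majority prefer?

C

Ballots ranking C above F: 2 + 4 + 1 = 7.
Ballots ranking F above C: 13 − 7 = 6.
C wins the head-to-head 7–6.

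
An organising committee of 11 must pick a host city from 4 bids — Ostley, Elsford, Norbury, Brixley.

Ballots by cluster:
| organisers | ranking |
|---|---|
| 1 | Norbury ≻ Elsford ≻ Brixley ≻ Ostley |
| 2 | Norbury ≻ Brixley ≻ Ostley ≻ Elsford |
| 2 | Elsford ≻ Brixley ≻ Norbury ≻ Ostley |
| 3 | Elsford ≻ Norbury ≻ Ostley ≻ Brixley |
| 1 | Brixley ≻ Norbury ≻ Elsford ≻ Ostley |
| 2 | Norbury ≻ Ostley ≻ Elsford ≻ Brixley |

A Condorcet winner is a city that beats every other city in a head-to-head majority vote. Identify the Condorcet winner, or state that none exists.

Norbury

Pairwise majorities:
Ostley vs Elsford: Elsford wins 7–4.
Ostley–Norbury: Norbury 11–0.
Ostley vs Brixley: Ostley is ranked higher on 3+2 = 5 ballots, Brixley on 6. Brixley wins 6–5.
Elsford vs Norbury: Elsford preferred on 2+3 = 5 ballots; Norbury wins 6–5.
Elsford vs Brixley: Elsford, 8–3.
Norbury vs Brixley: Norbury wins 8–3.
Norbury wins every pairwise contest, so Norbury is the Condorcet winner.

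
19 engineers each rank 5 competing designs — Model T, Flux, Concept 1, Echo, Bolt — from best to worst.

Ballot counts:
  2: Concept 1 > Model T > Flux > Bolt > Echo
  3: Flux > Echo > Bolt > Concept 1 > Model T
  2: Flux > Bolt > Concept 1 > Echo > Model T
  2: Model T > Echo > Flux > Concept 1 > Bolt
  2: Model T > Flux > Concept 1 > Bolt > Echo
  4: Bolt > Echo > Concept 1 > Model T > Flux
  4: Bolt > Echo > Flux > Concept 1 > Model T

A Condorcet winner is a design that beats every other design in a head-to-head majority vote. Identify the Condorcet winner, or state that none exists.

none

Check each pair by majority over 19 ballots:
Model T–Flux: Model T 10–9.
Model T vs Concept 1: Concept 1, 15–4.
Model T vs Echo: Echo wins 13–6.
Model T–Bolt: Bolt 13–6.
Flux vs Concept 1: Flux, 13–6.
Flux vs Echo: Echo wins 10–9.
Flux vs Bolt: Flux, 11–8.
Concept 1 vs Echo: Echo, 13–6.
Concept 1 vs Bolt: Bolt wins 13–6.
Echo–Bolt: Bolt 14–5.
Every design loses at least once (Model T loses to Concept 1; Flux loses to Model T; Concept 1 loses to Flux; Echo loses to Bolt; Bolt loses to Flux). The majority relation contains the cycle Model T > Flux > Concept 1 > Model T, so there is no Condorcet winner.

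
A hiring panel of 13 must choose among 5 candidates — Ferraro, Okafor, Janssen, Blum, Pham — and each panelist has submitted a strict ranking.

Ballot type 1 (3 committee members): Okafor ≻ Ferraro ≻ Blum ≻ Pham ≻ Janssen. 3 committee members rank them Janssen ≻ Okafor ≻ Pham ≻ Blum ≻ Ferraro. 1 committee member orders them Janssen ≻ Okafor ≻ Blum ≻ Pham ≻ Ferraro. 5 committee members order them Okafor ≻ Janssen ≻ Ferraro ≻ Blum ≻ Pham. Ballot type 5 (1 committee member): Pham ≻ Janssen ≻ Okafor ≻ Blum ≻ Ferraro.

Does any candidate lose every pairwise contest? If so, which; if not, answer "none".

Head-to-head results (13 committee members):
Ferraro vs Okafor: Ferraro is ranked higher on 0 ballots, Okafor on 13. Okafor wins 13–0.
Ferraro–Janssen: Janssen 10–3.
Ferraro vs Blum: 3+5 = 8 for Ferraro, 5 for Blum — Ferraro by 8–5.
Ferraro vs Pham: Ferraro preferred on 3+5 = 8 ballots; Ferraro wins 8–5.
Okafor vs Janssen: Okafor preferred on 3+5 = 8 ballots; Okafor wins 8–5.
Okafor vs Blum: Okafor, 13–0.
Okafor vs Pham: Okafor wins 12–1.
Janssen vs Blum: Janssen is ranked higher on 3+1+5+1 = 10 ballots, Blum on 3. Janssen wins 10–3.
Janssen vs Pham: 3+1+5 = 9 for Janssen, 4 for Pham — Janssen by 9–4.
Blum vs Pham: Blum preferred on 3+1+5 = 9 ballots; Blum wins 9–4.
Pham loses to every other candidate — it is the Condorcet loser.

Pham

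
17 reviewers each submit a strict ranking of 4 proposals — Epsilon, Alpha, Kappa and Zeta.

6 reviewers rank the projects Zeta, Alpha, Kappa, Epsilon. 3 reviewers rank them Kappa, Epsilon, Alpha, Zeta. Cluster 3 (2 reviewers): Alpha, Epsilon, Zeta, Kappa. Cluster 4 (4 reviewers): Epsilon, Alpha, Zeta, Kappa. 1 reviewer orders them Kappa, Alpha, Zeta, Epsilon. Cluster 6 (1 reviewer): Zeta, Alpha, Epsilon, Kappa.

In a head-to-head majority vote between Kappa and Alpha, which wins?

Ballots ranking Kappa above Alpha: 3 + 1 = 4.
Ballots ranking Alpha above Kappa: 17 − 4 = 13.
Alpha wins the head-to-head 13–4.

Alpha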